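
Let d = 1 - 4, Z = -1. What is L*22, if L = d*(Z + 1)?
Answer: 0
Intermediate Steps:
d = -3
L = 0 (L = -3*(-1 + 1) = -3*0 = 0)
L*22 = 0*22 = 0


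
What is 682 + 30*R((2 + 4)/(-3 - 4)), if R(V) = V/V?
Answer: 712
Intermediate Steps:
R(V) = 1
682 + 30*R((2 + 4)/(-3 - 4)) = 682 + 30*1 = 682 + 30 = 712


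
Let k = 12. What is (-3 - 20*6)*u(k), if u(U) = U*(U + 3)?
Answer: -22140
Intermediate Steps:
u(U) = U*(3 + U)
(-3 - 20*6)*u(k) = (-3 - 20*6)*(12*(3 + 12)) = (-3 - 120)*(12*15) = -123*180 = -22140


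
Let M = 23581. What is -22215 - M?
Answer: -45796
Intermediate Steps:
-22215 - M = -22215 - 1*23581 = -22215 - 23581 = -45796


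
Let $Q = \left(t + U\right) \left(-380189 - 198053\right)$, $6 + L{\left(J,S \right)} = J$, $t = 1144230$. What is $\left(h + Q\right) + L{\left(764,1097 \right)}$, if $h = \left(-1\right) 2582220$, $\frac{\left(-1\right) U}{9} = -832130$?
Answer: $-4992197064262$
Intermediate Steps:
$U = 7489170$ ($U = \left(-9\right) \left(-832130\right) = 7489170$)
$L{\left(J,S \right)} = -6 + J$
$h = -2582220$
$Q = -4992194482800$ ($Q = \left(1144230 + 7489170\right) \left(-380189 - 198053\right) = 8633400 \left(-578242\right) = -4992194482800$)
$\left(h + Q\right) + L{\left(764,1097 \right)} = \left(-2582220 - 4992194482800\right) + \left(-6 + 764\right) = -4992197065020 + 758 = -4992197064262$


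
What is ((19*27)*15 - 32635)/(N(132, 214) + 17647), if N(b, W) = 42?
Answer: -24940/17689 ≈ -1.4099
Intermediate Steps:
((19*27)*15 - 32635)/(N(132, 214) + 17647) = ((19*27)*15 - 32635)/(42 + 17647) = (513*15 - 32635)/17689 = (7695 - 32635)*(1/17689) = -24940*1/17689 = -24940/17689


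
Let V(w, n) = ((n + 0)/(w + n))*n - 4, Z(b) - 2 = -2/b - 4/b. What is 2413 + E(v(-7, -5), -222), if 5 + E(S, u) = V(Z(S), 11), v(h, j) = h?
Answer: 234035/97 ≈ 2412.7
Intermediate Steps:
Z(b) = 2 - 6/b (Z(b) = 2 + (-2/b - 4/b) = 2 - 6/b)
V(w, n) = -4 + n²/(n + w) (V(w, n) = (n/(n + w))*n - 4 = n²/(n + w) - 4 = -4 + n²/(n + w))
E(S, u) = -5 + (69 + 24/S)/(13 - 6/S) (E(S, u) = -5 + (11² - 4*11 - 4*(2 - 6/S))/(11 + (2 - 6/S)) = -5 + (121 - 44 + (-8 + 24/S))/(13 - 6/S) = -5 + (69 + 24/S)/(13 - 6/S))
2413 + E(v(-7, -5), -222) = 2413 + 2*(27 + 2*(-7))/(-6 + 13*(-7)) = 2413 + 2*(27 - 14)/(-6 - 91) = 2413 + 2*13/(-97) = 2413 + 2*(-1/97)*13 = 2413 - 26/97 = 234035/97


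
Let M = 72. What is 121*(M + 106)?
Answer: 21538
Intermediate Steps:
121*(M + 106) = 121*(72 + 106) = 121*178 = 21538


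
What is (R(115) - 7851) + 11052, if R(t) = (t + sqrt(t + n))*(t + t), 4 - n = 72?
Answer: 29651 + 230*sqrt(47) ≈ 31228.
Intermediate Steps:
n = -68 (n = 4 - 1*72 = 4 - 72 = -68)
R(t) = 2*t*(t + sqrt(-68 + t)) (R(t) = (t + sqrt(t - 68))*(t + t) = (t + sqrt(-68 + t))*(2*t) = 2*t*(t + sqrt(-68 + t)))
(R(115) - 7851) + 11052 = (2*115*(115 + sqrt(-68 + 115)) - 7851) + 11052 = (2*115*(115 + sqrt(47)) - 7851) + 11052 = ((26450 + 230*sqrt(47)) - 7851) + 11052 = (18599 + 230*sqrt(47)) + 11052 = 29651 + 230*sqrt(47)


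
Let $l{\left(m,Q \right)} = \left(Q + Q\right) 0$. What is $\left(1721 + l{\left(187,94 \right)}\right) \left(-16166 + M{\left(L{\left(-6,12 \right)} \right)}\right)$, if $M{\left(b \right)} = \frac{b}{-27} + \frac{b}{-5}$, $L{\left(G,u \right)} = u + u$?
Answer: $- \frac{1252416446}{45} \approx -2.7831 \cdot 10^{7}$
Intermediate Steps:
$L{\left(G,u \right)} = 2 u$
$M{\left(b \right)} = - \frac{32 b}{135}$ ($M{\left(b \right)} = b \left(- \frac{1}{27}\right) + b \left(- \frac{1}{5}\right) = - \frac{b}{27} - \frac{b}{5} = - \frac{32 b}{135}$)
$l{\left(m,Q \right)} = 0$ ($l{\left(m,Q \right)} = 2 Q 0 = 0$)
$\left(1721 + l{\left(187,94 \right)}\right) \left(-16166 + M{\left(L{\left(-6,12 \right)} \right)}\right) = \left(1721 + 0\right) \left(-16166 - \frac{32 \cdot 2 \cdot 12}{135}\right) = 1721 \left(-16166 - \frac{256}{45}\right) = 1721 \left(- \frac{727726}{45}\right) = - \frac{1252416446}{45}$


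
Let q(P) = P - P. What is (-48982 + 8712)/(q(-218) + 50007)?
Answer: -40270/50007 ≈ -0.80529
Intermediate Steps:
q(P) = 0
(-48982 + 8712)/(q(-218) + 50007) = (-48982 + 8712)/(0 + 50007) = -40270/50007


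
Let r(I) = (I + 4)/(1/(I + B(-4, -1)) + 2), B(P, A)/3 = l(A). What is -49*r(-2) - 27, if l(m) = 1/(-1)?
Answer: -733/9 ≈ -81.444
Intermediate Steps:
l(m) = -1
B(P, A) = -3 (B(P, A) = 3*(-1) = -3)
r(I) = (4 + I)/(2 + 1/(-3 + I)) (r(I) = (I + 4)/(1/(I - 3) + 2) = (4 + I)/(1/(-3 + I) + 2) = (4 + I)/(2 + 1/(-3 + I)))
-49*r(-2) - 27 = -49*(-12 - 2 + (-2)²)/(-5 + 2*(-2)) - 27 = -49*(-12 - 2 + 4)/(-5 - 4) - 27 = -49*(-10)/(-9) - 27 = -(-49)*(-10)/9 - 27 = -49*10/9 - 27 = -490/9 - 27 = -733/9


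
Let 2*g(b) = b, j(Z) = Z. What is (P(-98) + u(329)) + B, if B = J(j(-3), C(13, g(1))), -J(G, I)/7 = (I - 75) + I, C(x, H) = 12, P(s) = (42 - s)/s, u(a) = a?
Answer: 4792/7 ≈ 684.57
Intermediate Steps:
g(b) = b/2
P(s) = (42 - s)/s
J(G, I) = 525 - 14*I (J(G, I) = -7*((I - 75) + I) = -7*((-75 + I) + I) = -7*(-75 + 2*I) = 525 - 14*I)
B = 357 (B = 525 - 14*12 = 525 - 168 = 357)
(P(-98) + u(329)) + B = ((42 - 1*(-98))/(-98) + 329) + 357 = (-(42 + 98)/98 + 329) + 357 = (-1/98*140 + 329) + 357 = (-10/7 + 329) + 357 = 2293/7 + 357 = 4792/7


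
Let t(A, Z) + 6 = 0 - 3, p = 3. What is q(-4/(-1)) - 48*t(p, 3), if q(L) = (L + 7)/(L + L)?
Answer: 3467/8 ≈ 433.38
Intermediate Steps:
t(A, Z) = -9 (t(A, Z) = -6 + (0 - 3) = -6 - 3 = -9)
q(L) = (7 + L)/(2*L) (q(L) = (7 + L)/((2*L)) = (7 + L)*(1/(2*L)) = (7 + L)/(2*L))
q(-4/(-1)) - 48*t(p, 3) = (7 - 4/(-1))/(2*((-4/(-1)))) - 48*(-9) = (7 - 4*(-1))/(2*((-4*(-1)))) + 432 = (½)*(7 + 4)/4 + 432 = (½)*(¼)*11 + 432 = 11/8 + 432 = 3467/8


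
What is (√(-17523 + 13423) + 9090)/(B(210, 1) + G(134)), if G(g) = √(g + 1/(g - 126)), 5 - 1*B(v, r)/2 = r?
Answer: -193920/187 + 6060*√2146/187 - 640*I*√41/561 + 20*I*√87986/561 ≈ 464.22 + 3.27*I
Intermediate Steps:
B(v, r) = 10 - 2*r
G(g) = √(g + 1/(-126 + g))
(√(-17523 + 13423) + 9090)/(B(210, 1) + G(134)) = (√(-17523 + 13423) + 9090)/((10 - 2*1) + √((1 + 134*(-126 + 134))/(-126 + 134))) = (√(-4100) + 9090)/((10 - 2) + √((1 + 134*8)/8)) = (10*I*√41 + 9090)/(8 + √((1 + 1072)/8)) = (9090 + 10*I*√41)/(8 + √((⅛)*1073)) = (9090 + 10*I*√41)/(8 + √(1073/8)) = (9090 + 10*I*√41)/(8 + √2146/4)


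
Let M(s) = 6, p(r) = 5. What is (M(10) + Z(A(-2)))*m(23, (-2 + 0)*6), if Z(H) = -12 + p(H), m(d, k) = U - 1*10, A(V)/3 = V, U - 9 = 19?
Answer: -18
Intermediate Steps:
U = 28 (U = 9 + 19 = 28)
A(V) = 3*V
m(d, k) = 18 (m(d, k) = 28 - 1*10 = 28 - 10 = 18)
Z(H) = -7 (Z(H) = -12 + 5 = -7)
(M(10) + Z(A(-2)))*m(23, (-2 + 0)*6) = (6 - 7)*18 = -1*18 = -18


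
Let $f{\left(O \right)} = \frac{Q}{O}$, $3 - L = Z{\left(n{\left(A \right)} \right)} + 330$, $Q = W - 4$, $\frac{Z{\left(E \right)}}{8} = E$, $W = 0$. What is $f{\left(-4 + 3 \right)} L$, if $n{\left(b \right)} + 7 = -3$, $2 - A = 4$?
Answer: $-988$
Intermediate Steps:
$A = -2$ ($A = 2 - 4 = -2$)
$n{\left(b \right)} = -10$ ($n{\left(b \right)} = -7 - 3 = -10$)
$Z{\left(E \right)} = 8 E$
$Q = -4$ ($Q = 0 - 4 = -4$)
$L = -247$ ($L = 3 - \left(8 \left(-10\right) + 330\right) = 3 - \left(-80 + 330\right) = 3 - 250 = -247$)
$f{\left(O \right)} = - \frac{4}{O}$
$f{\left(-4 + 3 \right)} L = - \frac{4}{-4 + 3} \left(-247\right) = - \frac{4}{-1} \left(-247\right) = \left(-4\right) \left(-1\right) \left(-247\right) = 4 \left(-247\right) = -988$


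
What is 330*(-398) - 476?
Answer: -131816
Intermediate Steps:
330*(-398) - 476 = -131340 - 476 = -131816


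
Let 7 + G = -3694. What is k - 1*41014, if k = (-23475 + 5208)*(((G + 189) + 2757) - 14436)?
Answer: 277452983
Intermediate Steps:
G = -3701 (G = -7 - 3694 = -3701)
k = 277493997 (k = (-23475 + 5208)*(((-3701 + 189) + 2757) - 14436) = -18267*((-3512 + 2757) - 14436) = -18267*(-755 - 14436) = -18267*(-15191) = 277493997)
k - 1*41014 = 277493997 - 1*41014 = 277493997 - 41014 = 277452983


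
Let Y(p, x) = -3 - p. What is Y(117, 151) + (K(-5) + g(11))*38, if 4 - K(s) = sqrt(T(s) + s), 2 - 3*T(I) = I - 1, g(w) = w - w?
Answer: 32 - 38*I*sqrt(21)/3 ≈ 32.0 - 58.046*I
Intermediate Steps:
g(w) = 0
T(I) = 1 - I/3 (T(I) = 2/3 - (I - 1)/3 = 2/3 - (-1 + I)/3 = 2/3 + (1/3 - I/3) = 1 - I/3)
K(s) = 4 - sqrt(1 + 2*s/3) (K(s) = 4 - sqrt((1 - s/3) + s) = 4 - sqrt(1 + 2*s/3))
Y(117, 151) + (K(-5) + g(11))*38 = (-3 - 1*117) + ((4 - sqrt(9 + 6*(-5))/3) + 0)*38 = (-3 - 117) + ((4 - sqrt(9 - 30)/3) + 0)*38 = -120 + ((4 - I*sqrt(21)/3) + 0)*38 = -120 + (4 - I*sqrt(21)/3)*38 = -120 + (152 - 38*I*sqrt(21)/3) = 32 - 38*I*sqrt(21)/3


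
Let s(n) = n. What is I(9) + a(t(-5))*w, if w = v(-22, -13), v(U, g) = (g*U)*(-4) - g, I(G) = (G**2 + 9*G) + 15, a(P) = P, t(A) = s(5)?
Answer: -5478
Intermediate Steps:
t(A) = 5
I(G) = 15 + G**2 + 9*G
v(U, g) = -g - 4*U*g (v(U, g) = (U*g)*(-4) - g = -4*U*g - g = -g - 4*U*g)
w = -1131 (w = -1*(-13)*(1 + 4*(-22)) = -1*(-13)*(1 - 88) = -1*(-13)*(-87) = -1131)
I(9) + a(t(-5))*w = (15 + 9**2 + 9*9) + 5*(-1131) = (15 + 81 + 81) - 5655 = 177 - 5655 = -5478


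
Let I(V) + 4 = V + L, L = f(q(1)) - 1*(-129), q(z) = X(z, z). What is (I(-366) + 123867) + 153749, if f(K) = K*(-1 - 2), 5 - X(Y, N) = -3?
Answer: 277351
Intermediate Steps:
X(Y, N) = 8 (X(Y, N) = 5 - 1*(-3) = 5 + 3 = 8)
q(z) = 8
f(K) = -3*K (f(K) = K*(-3) = -3*K)
L = 105 (L = -3*8 - 1*(-129) = -24 + 129 = 105)
I(V) = 101 + V (I(V) = -4 + (V + 105) = -4 + (105 + V) = 101 + V)
(I(-366) + 123867) + 153749 = ((101 - 366) + 123867) + 153749 = (-265 + 123867) + 153749 = 123602 + 153749 = 277351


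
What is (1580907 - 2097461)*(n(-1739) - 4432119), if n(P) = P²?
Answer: 727306998892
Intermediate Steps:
(1580907 - 2097461)*(n(-1739) - 4432119) = (1580907 - 2097461)*((-1739)² - 4432119) = -516554*(3024121 - 4432119) = -516554*(-1407998) = 727306998892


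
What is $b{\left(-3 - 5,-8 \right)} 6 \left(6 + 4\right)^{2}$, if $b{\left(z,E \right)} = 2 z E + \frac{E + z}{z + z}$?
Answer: $77400$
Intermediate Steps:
$b{\left(z,E \right)} = \frac{E + z}{2 z} + 2 E z$ ($b{\left(z,E \right)} = 2 E z + \frac{E + z}{2 z} = \frac{E + z}{2 z} + 2 E z$)
$b{\left(-3 - 5,-8 \right)} 6 \left(6 + 4\right)^{2} = \frac{-8 + \left(-3 - 5\right) \left(1 + 4 \left(-8\right) \left(-3 - 5\right)\right)}{2 \left(-3 - 5\right)} 6 \left(6 + 4\right)^{2} = \frac{-8 + \left(-3 - 5\right) \left(1 + 4 \left(-8\right) \left(-3 - 5\right)\right)}{2 \left(-3 - 5\right)} 6 \cdot 10^{2} = \frac{-8 - 8 \left(1 + 4 \left(-8\right) \left(-8\right)\right)}{2 \left(-8\right)} 6 \cdot 100 = \frac{1}{2} \left(- \frac{1}{8}\right) \left(-8 - 8 \left(1 + 256\right)\right) 6 \cdot 100 = \frac{1}{2} \left(- \frac{1}{8}\right) \left(-8 - 2056\right) 6 \cdot 100 = \frac{1}{2} \left(- \frac{1}{8}\right) \left(-2064\right) 6 \cdot 100 = 129 \cdot 6 \cdot 100 = 774 \cdot 100 = 77400$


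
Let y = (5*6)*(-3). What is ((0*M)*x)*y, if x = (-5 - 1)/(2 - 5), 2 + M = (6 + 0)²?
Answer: 0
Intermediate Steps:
M = 34 (M = -2 + (6 + 0)² = -2 + 6² = -2 + 36 = 34)
x = 2 (x = -6/(-3) = -6*(-⅓) = 2)
y = -90 (y = 30*(-3) = -90)
((0*M)*x)*y = ((0*34)*2)*(-90) = (0*2)*(-90) = 0*(-90) = 0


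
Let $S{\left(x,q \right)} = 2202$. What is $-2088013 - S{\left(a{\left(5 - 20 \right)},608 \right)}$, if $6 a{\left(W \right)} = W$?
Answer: $-2090215$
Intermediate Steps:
$a{\left(W \right)} = \frac{W}{6}$
$-2088013 - S{\left(a{\left(5 - 20 \right)},608 \right)} = -2088013 - 2202 = -2090215$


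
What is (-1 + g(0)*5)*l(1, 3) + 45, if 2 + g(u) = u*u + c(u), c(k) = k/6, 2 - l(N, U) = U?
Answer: 56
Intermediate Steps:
l(N, U) = 2 - U
c(k) = k/6 (c(k) = k*(1/6) = k/6)
g(u) = -2 + u**2 + u/6 (g(u) = -2 + (u*u + u/6) = -2 + (u**2 + u/6) = -2 + u**2 + u/6)
(-1 + g(0)*5)*l(1, 3) + 45 = (-1 + (-2 + 0**2 + (1/6)*0)*5)*(2 - 1*3) + 45 = (-1 + (-2 + 0 + 0)*5)*(2 - 3) + 45 = (-1 - 2*5)*(-1) + 45 = (-1 - 10)*(-1) + 45 = -11*(-1) + 45 = 11 + 45 = 56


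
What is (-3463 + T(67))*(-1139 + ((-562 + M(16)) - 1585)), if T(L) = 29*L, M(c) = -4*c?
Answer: 5092000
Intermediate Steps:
(-3463 + T(67))*(-1139 + ((-562 + M(16)) - 1585)) = (-3463 + 29*67)*(-1139 + ((-562 - 4*16) - 1585)) = (-3463 + 1943)*(-1139 + ((-562 - 64) - 1585)) = -1520*(-1139 + (-626 - 1585)) = -1520*(-1139 - 2211) = -1520*(-3350) = 5092000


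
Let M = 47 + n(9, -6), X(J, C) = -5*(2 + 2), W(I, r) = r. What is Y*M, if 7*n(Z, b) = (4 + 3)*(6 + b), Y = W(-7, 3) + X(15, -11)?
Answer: -799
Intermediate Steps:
X(J, C) = -20 (X(J, C) = -5*4 = -20)
Y = -17 (Y = 3 - 20 = -17)
n(Z, b) = 6 + b (n(Z, b) = ((4 + 3)*(6 + b))/7 = (7*(6 + b))/7 = (42 + 7*b)/7 = 6 + b)
M = 47 (M = 47 + (6 - 6) = 47 + 0 = 47)
Y*M = -17*47 = -799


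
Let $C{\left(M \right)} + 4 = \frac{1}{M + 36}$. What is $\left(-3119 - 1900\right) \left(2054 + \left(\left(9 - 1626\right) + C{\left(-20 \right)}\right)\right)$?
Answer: $- \frac{34776651}{16} \approx -2.1735 \cdot 10^{6}$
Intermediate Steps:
$C{\left(M \right)} = -4 + \frac{1}{36 + M}$ ($C{\left(M \right)} = -4 + \frac{1}{M + 36} = -4 + \frac{1}{36 + M}$)
$\left(-3119 - 1900\right) \left(2054 + \left(\left(9 - 1626\right) + C{\left(-20 \right)}\right)\right) = \left(-3119 - 1900\right) \left(2054 + \left(\left(9 - 1626\right) + \frac{-143 - -80}{36 - 20}\right)\right) = - 5019 \left(2054 - \left(1617 - \frac{-143 + 80}{16}\right)\right) = - 5019 \left(2054 + \left(-1617 + \frac{1}{16} \left(-63\right)\right)\right) = - 5019 \left(2054 - \frac{25935}{16}\right) = \left(-5019\right) \frac{6929}{16} = - \frac{34776651}{16}$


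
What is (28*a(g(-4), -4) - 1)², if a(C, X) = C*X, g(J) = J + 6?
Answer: 50625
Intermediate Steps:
g(J) = 6 + J
(28*a(g(-4), -4) - 1)² = (28*((6 - 4)*(-4)) - 1)² = (28*(2*(-4)) - 1)² = (28*(-8) - 1)² = (-224 - 1)² = (-225)² = 50625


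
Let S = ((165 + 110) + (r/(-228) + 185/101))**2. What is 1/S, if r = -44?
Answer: 33143049/2543485918561 ≈ 1.3031e-5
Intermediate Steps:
S = 2543485918561/33143049 (S = ((165 + 110) + (-44/(-228) + 185/101))**2 = (275 + (-44*(-1/228) + 185*(1/101)))**2 = (275 + (11/57 + 185/101))**2 = (275 + 11656/5757)**2 = (1594831/5757)**2 = 2543485918561/33143049 ≈ 76743.)
1/S = 1/(2543485918561/33143049) = 33143049/2543485918561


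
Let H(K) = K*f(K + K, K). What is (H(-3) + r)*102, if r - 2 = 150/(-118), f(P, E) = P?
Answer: 112710/59 ≈ 1910.3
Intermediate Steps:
H(K) = 2*K² (H(K) = K*(K + K) = K*(2*K) = 2*K²)
r = 43/59 (r = 2 + 150/(-118) = 2 + 150*(-1/118) = 2 - 75/59 = 43/59 ≈ 0.72881)
(H(-3) + r)*102 = (2*(-3)² + 43/59)*102 = (2*9 + 43/59)*102 = (18 + 43/59)*102 = (1105/59)*102 = 112710/59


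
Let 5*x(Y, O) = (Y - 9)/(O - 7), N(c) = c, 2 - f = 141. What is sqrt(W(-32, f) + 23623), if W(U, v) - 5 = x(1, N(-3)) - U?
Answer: 4*sqrt(36969)/5 ≈ 153.82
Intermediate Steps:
f = -139 (f = 2 - 1*141 = 2 - 141 = -139)
x(Y, O) = (-9 + Y)/(5*(-7 + O)) (x(Y, O) = ((Y - 9)/(O - 7))/5 = ((-9 + Y)/(-7 + O))/5 = (-9 + Y)/(5*(-7 + O)))
W(U, v) = 129/25 - U (W(U, v) = 5 + ((-9 + 1)/(5*(-7 - 3)) - U) = 5 + ((1/5)*(-8)/(-10) - U) = 5 + ((1/5)*(-1/10)*(-8) - U) = 5 + (4/25 - U) = 129/25 - U)
sqrt(W(-32, f) + 23623) = sqrt((129/25 - 1*(-32)) + 23623) = sqrt((129/25 + 32) + 23623) = sqrt(929/25 + 23623) = sqrt(591504/25) = 4*sqrt(36969)/5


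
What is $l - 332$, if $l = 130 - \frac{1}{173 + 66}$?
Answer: $- \frac{48279}{239} \approx -202.0$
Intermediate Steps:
$l = \frac{31069}{239}$ ($l = 130 - \frac{1}{239} = \frac{31069}{239} \approx 130.0$)
$l - 332 = \frac{31069}{239} - 332 = - \frac{48279}{239}$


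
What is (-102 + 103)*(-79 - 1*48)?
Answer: -127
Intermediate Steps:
(-102 + 103)*(-79 - 1*48) = 1*(-79 - 48) = 1*(-127) = -127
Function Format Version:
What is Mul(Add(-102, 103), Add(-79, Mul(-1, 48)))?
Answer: -127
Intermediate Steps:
Mul(Add(-102, 103), Add(-79, Mul(-1, 48))) = Mul(1, Add(-79, -48)) = Mul(1, -127) = -127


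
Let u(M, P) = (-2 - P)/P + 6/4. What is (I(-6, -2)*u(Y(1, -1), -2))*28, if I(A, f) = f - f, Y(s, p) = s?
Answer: 0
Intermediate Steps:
I(A, f) = 0
u(M, P) = 3/2 + (-2 - P)/P (u(M, P) = (-2 - P)/P + 6*(¼) = (-2 - P)/P + 3/2 = 3/2 + (-2 - P)/P)
(I(-6, -2)*u(Y(1, -1), -2))*28 = (0*((½)*(-4 - 2)/(-2)))*28 = (0*((½)*(-½)*(-6)))*28 = (0*(3/2))*28 = 0*28 = 0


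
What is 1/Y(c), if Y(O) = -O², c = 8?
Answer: -1/64 ≈ -0.015625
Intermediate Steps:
1/Y(c) = 1/(-1*8²) = 1/(-1*64) = 1/(-64) = -1/64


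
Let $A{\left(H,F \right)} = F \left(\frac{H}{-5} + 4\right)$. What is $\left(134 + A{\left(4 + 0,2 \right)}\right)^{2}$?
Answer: $\frac{492804}{25} \approx 19712.0$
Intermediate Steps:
$A{\left(H,F \right)} = F \left(4 - \frac{H}{5}\right)$ ($A{\left(H,F \right)} = F \left(H \left(- \frac{1}{5}\right) + 4\right) = F \left(- \frac{H}{5} + 4\right) = F \left(4 - \frac{H}{5}\right)$)
$\left(134 + A{\left(4 + 0,2 \right)}\right)^{2} = \left(134 + \frac{1}{5} \cdot 2 \left(20 - \left(4 + 0\right)\right)\right)^{2} = \left(134 + \frac{1}{5} \cdot 2 \left(20 - 4\right)\right)^{2} = \left(134 + \frac{1}{5} \cdot 2 \cdot 16\right)^{2} = \left(134 + \frac{32}{5}\right)^{2} = \left(\frac{702}{5}\right)^{2} = \frac{492804}{25}$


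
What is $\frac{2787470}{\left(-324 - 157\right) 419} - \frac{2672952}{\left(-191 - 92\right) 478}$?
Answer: $\frac{80815928174}{13631493343} \approx 5.9286$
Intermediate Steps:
$\frac{2787470}{\left(-324 - 157\right) 419} - \frac{2672952}{\left(-191 - 92\right) 478} = \frac{2787470}{\left(-481\right) 419} - \frac{2672952}{\left(-283\right) 478} = \frac{2787470}{-201539} - \frac{2672952}{-135274} = 2787470 \left(- \frac{1}{201539}\right) - - \frac{1336476}{67637} = - \frac{2787470}{201539} + \frac{1336476}{67637} = \frac{80815928174}{13631493343}$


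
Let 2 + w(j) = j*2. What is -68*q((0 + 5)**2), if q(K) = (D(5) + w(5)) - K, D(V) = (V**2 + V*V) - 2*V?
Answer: -1564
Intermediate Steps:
D(V) = -2*V + 2*V**2 (D(V) = (V**2 + V**2) - 2*V = 2*V**2 - 2*V = -2*V + 2*V**2)
w(j) = -2 + 2*j (w(j) = -2 + j*2 = -2 + 2*j)
q(K) = 48 - K (q(K) = (2*5*(-1 + 5) + (-2 + 2*5)) - K = (2*5*4 + (-2 + 10)) - K = (40 + 8) - K = 48 - K)
-68*q((0 + 5)**2) = -68*(48 - (0 + 5)**2) = -68*(48 - 1*5**2) = -68*(48 - 1*25) = -68*(48 - 25) = -68*23 = -1564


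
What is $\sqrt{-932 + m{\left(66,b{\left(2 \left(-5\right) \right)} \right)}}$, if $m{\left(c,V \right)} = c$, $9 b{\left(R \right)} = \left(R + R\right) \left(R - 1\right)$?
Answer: $i \sqrt{866} \approx 29.428 i$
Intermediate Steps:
$b{\left(R \right)} = \frac{2 R \left(-1 + R\right)}{9}$ ($b{\left(R \right)} = \frac{\left(R + R\right) \left(R - 1\right)}{9} = \frac{2 R \left(-1 + R\right)}{9}$)
$\sqrt{-932 + m{\left(66,b{\left(2 \left(-5\right) \right)} \right)}} = \sqrt{-932 + 66} = \sqrt{-866} = i \sqrt{866}$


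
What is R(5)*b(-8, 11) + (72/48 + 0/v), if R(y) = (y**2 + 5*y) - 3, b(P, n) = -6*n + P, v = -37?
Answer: -6953/2 ≈ -3476.5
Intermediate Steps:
b(P, n) = P - 6*n
R(y) = -3 + y**2 + 5*y
R(5)*b(-8, 11) + (72/48 + 0/v) = (-3 + 5**2 + 5*5)*(-8 - 6*11) + (72/48 + 0/(-37)) = (-3 + 25 + 25)*(-8 - 66) + (72*(1/48) + 0*(-1/37)) = 47*(-74) + (3/2 + 0) = -3478 + 3/2 = -6953/2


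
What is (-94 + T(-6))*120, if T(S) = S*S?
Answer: -6960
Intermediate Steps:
T(S) = S²
(-94 + T(-6))*120 = (-94 + (-6)²)*120 = (-94 + 36)*120 = -58*120 = -6960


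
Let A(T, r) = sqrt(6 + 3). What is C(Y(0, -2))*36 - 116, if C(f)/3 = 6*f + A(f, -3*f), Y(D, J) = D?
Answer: 208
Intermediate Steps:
A(T, r) = 3 (A(T, r) = sqrt(9) = 3)
C(f) = 9 + 18*f (C(f) = 3*(6*f + 3) = 3*(3 + 6*f) = 9 + 18*f)
C(Y(0, -2))*36 - 116 = (9 + 18*0)*36 - 116 = (9 + 0)*36 - 116 = 9*36 - 116 = 324 - 116 = 208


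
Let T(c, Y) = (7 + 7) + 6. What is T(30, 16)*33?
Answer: 660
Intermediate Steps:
T(c, Y) = 20 (T(c, Y) = 14 + 6 = 20)
T(30, 16)*33 = 20*33 = 660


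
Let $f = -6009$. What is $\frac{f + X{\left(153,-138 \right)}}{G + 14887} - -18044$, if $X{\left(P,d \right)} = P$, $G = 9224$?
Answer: $\frac{145017676}{8037} \approx 18044.0$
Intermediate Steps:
$\frac{f + X{\left(153,-138 \right)}}{G + 14887} - -18044 = \frac{-6009 + 153}{9224 + 14887} - -18044 = - \frac{5856}{24111} + 18044 = \left(-5856\right) \frac{1}{24111} + 18044 = - \frac{1952}{8037} + 18044 = \frac{145017676}{8037}$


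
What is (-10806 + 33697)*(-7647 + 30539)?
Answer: 524020772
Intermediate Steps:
(-10806 + 33697)*(-7647 + 30539) = 22891*22892 = 524020772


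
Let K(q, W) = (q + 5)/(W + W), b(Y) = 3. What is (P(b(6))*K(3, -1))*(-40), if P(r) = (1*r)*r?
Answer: 1440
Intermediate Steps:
K(q, W) = (5 + q)/(2*W) (K(q, W) = (5 + q)/((2*W)) = (5 + q)*(1/(2*W)) = (5 + q)/(2*W))
P(r) = r² (P(r) = r*r = r²)
(P(b(6))*K(3, -1))*(-40) = (3²*((½)*(5 + 3)/(-1)))*(-40) = (9*((½)*(-1)*8))*(-40) = (9*(-4))*(-40) = -36*(-40) = 1440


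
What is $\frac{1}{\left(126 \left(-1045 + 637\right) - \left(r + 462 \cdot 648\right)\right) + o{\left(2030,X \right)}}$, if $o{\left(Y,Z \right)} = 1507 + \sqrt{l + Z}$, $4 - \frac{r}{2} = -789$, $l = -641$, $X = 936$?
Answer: $- \frac{350863}{123104844474} - \frac{\sqrt{295}}{123104844474} \approx -2.8503 \cdot 10^{-6}$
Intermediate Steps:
$r = 1586$ ($r = 8 - -1578 = 8 + 1578 = 1586$)
$o{\left(Y,Z \right)} = 1507 + \sqrt{-641 + Z}$
$\frac{1}{\left(126 \left(-1045 + 637\right) - \left(r + 462 \cdot 648\right)\right) + o{\left(2030,X \right)}} = \frac{1}{\left(126 \left(-1045 + 637\right) - \left(1586 + 462 \cdot 648\right)\right) + \left(1507 + \sqrt{-641 + 936}\right)} = \frac{1}{\left(126 \left(-408\right) - \left(1586 + 299376\right)\right) + \left(1507 + \sqrt{295}\right)} = \frac{1}{\left(-51408 - 300962\right) + \left(1507 + \sqrt{295}\right)} = \frac{1}{-352370 + \left(1507 + \sqrt{295}\right)} = \frac{1}{-350863 + \sqrt{295}}$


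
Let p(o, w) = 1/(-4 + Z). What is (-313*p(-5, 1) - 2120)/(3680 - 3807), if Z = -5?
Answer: 18767/1143 ≈ 16.419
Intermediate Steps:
p(o, w) = -⅑ (p(o, w) = 1/(-4 - 5) = 1/(-9) = -⅑)
(-313*p(-5, 1) - 2120)/(3680 - 3807) = (-313*(-⅑) - 2120)/(3680 - 3807) = (313/9 - 2120)/(-127) = -18767/9*(-1/127) = 18767/1143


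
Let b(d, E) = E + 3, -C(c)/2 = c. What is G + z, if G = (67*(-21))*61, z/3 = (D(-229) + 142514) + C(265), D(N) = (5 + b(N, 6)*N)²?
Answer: 13021533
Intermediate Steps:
C(c) = -2*c
b(d, E) = 3 + E
D(N) = (5 + 9*N)² (D(N) = (5 + (3 + 6)*N)² = (5 + 9*N)²)
z = 13107360 (z = 3*(((5 + 9*(-229))² + 142514) - 2*265) = 3*(((5 - 2061)² + 142514) - 530) = 3*(((-2056)² + 142514) - 530) = 3*((4227136 + 142514) - 530) = 3*(4369650 - 530) = 3*4369120 = 13107360)
G = -85827 (G = -1407*61 = -85827)
G + z = -85827 + 13107360 = 13021533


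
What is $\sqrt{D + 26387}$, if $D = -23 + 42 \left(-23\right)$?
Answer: $3 \sqrt{2822} \approx 159.37$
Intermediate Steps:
$D = -989$ ($D = -23 - 966 = -989$)
$\sqrt{D + 26387} = \sqrt{-989 + 26387} = \sqrt{25398} = 3 \sqrt{2822}$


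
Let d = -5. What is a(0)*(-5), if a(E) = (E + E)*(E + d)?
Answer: 0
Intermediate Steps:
a(E) = 2*E*(-5 + E) (a(E) = (E + E)*(E - 5) = (2*E)*(-5 + E) = 2*E*(-5 + E))
a(0)*(-5) = (2*0*(-5 + 0))*(-5) = (2*0*(-5))*(-5) = 0*(-5) = 0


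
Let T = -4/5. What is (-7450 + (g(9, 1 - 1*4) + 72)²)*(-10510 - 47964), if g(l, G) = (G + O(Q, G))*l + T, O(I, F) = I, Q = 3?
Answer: 3480021636/25 ≈ 1.3920e+8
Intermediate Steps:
T = -⅘ (T = -4*⅕ = -⅘ ≈ -0.80000)
g(l, G) = -⅘ + l*(3 + G) (g(l, G) = (G + 3)*l - ⅘ = (3 + G)*l - ⅘ = l*(3 + G) - ⅘ = -⅘ + l*(3 + G))
(-7450 + (g(9, 1 - 1*4) + 72)²)*(-10510 - 47964) = (-7450 + ((-⅘ + 3*9 + (1 - 1*4)*9) + 72)²)*(-10510 - 47964) = (-7450 + ((-⅘ + 27 + (1 - 4)*9) + 72)²)*(-58474) = (-7450 + ((-⅘ + 27 - 3*9) + 72)²)*(-58474) = (-7450 + ((-⅘ + 27 - 27) + 72)²)*(-58474) = (-7450 + (-⅘ + 72)²)*(-58474) = (-7450 + (356/5)²)*(-58474) = (-7450 + 126736/25)*(-58474) = -59514/25*(-58474) = 3480021636/25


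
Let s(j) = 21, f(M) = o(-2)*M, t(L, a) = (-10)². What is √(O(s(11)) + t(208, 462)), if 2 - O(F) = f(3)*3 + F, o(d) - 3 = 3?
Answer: 3*√3 ≈ 5.1962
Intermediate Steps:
o(d) = 6 (o(d) = 3 + 3 = 6)
t(L, a) = 100
f(M) = 6*M
O(F) = -52 - F (O(F) = 2 - ((6*3)*3 + F) = 2 - (18*3 + F) = 2 - (54 + F) = 2 + (-54 - F) = -52 - F)
√(O(s(11)) + t(208, 462)) = √((-52 - 1*21) + 100) = √((-52 - 21) + 100) = √(-73 + 100) = √27 = 3*√3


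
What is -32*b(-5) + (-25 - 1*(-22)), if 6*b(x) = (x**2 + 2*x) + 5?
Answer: -329/3 ≈ -109.67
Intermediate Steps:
b(x) = 5/6 + x/3 + x**2/6 (b(x) = ((x**2 + 2*x) + 5)/6 = (5 + x**2 + 2*x)/6 = 5/6 + x/3 + x**2/6)
-32*b(-5) + (-25 - 1*(-22)) = -32*(5/6 + (1/3)*(-5) + (1/6)*(-5)**2) + (-25 - 1*(-22)) = -32*(5/6 - 5/3 + (1/6)*25) + (-25 + 22) = -32*(5/6 - 5/3 + 25/6) - 3 = -32*10/3 - 3 = -320/3 - 3 = -329/3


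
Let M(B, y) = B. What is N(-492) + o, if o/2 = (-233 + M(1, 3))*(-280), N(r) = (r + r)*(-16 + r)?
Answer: 629792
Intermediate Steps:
N(r) = 2*r*(-16 + r) (N(r) = (2*r)*(-16 + r) = 2*r*(-16 + r))
o = 129920 (o = 2*((-233 + 1)*(-280)) = 2*(-232*(-280)) = 2*64960 = 129920)
N(-492) + o = 2*(-492)*(-16 - 492) + 129920 = 2*(-492)*(-508) + 129920 = 499872 + 129920 = 629792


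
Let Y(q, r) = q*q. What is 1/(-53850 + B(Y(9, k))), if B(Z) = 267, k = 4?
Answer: -1/53583 ≈ -1.8663e-5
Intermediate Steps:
Y(q, r) = q²
1/(-53850 + B(Y(9, k))) = 1/(-53850 + 267) = 1/(-53583) = -1/53583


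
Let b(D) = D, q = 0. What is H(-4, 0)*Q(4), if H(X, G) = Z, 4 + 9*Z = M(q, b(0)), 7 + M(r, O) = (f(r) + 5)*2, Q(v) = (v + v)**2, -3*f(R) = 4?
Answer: -704/27 ≈ -26.074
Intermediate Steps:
f(R) = -4/3 (f(R) = -1/3*4 = -4/3)
Q(v) = 4*v**2 (Q(v) = (2*v)**2 = 4*v**2)
M(r, O) = 1/3 (M(r, O) = -7 + (-4/3 + 5)*2 = -7 + (11/3)*2 = -7 + 22/3 = 1/3)
Z = -11/27 (Z = -4/9 + (1/9)*(1/3) = -4/9 + 1/27 = -11/27 ≈ -0.40741)
H(X, G) = -11/27
H(-4, 0)*Q(4) = -44*4**2/27 = -44*16/27 = -11/27*64 = -704/27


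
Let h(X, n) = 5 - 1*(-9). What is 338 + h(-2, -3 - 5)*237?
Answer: 3656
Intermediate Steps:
h(X, n) = 14 (h(X, n) = 5 + 9 = 14)
338 + h(-2, -3 - 5)*237 = 338 + 14*237 = 338 + 3318 = 3656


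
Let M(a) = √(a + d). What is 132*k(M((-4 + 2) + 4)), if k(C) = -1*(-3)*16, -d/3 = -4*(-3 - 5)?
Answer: 6336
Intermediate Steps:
d = -96 (d = -(-12)*(-3 - 5) = -(-12)*(-8) = -3*32 = -96)
M(a) = √(-96 + a) (M(a) = √(a - 96) = √(-96 + a))
k(C) = 48 (k(C) = 3*16 = 48)
132*k(M((-4 + 2) + 4)) = 132*48 = 6336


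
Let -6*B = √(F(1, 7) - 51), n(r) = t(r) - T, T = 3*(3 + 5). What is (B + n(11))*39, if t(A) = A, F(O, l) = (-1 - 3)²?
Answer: -507 - 13*I*√35/2 ≈ -507.0 - 38.455*I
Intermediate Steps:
F(O, l) = 16 (F(O, l) = (-4)² = 16)
T = 24 (T = 3*8 = 24)
n(r) = -24 + r (n(r) = r - 1*24 = r - 24 = -24 + r)
B = -I*√35/6 (B = -√(16 - 51)/6 = -I*√35/6 ≈ -0.98601*I)
(B + n(11))*39 = (-I*√35/6 + (-24 + 11))*39 = (-I*√35/6 - 13)*39 = (-13 - I*√35/6)*39 = -507 - 13*I*√35/2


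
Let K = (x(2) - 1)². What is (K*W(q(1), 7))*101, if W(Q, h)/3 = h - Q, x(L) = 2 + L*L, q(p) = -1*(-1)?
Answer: 45450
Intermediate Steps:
q(p) = 1
x(L) = 2 + L²
W(Q, h) = -3*Q + 3*h (W(Q, h) = 3*(h - Q) = -3*Q + 3*h)
K = 25 (K = ((2 + 2²) - 1)² = ((2 + 4) - 1)² = (6 - 1)² = 5² = 25)
(K*W(q(1), 7))*101 = (25*(-3*1 + 3*7))*101 = (25*(-3 + 21))*101 = (25*18)*101 = 450*101 = 45450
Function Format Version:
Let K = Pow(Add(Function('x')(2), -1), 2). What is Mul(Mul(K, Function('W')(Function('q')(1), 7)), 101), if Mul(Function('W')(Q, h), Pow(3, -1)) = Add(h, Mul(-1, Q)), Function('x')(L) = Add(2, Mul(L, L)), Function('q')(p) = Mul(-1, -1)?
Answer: 45450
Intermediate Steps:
Function('q')(p) = 1
Function('x')(L) = Add(2, Pow(L, 2))
Function('W')(Q, h) = Add(Mul(-3, Q), Mul(3, h)) (Function('W')(Q, h) = Mul(3, Add(h, Mul(-1, Q))) = Add(Mul(-3, Q), Mul(3, h)))
K = 25 (K = Pow(Add(Add(2, Pow(2, 2)), -1), 2) = Pow(Add(Add(2, 4), -1), 2) = Pow(Add(6, -1), 2) = Pow(5, 2) = 25)
Mul(Mul(K, Function('W')(Function('q')(1), 7)), 101) = Mul(Mul(25, Add(Mul(-3, 1), Mul(3, 7))), 101) = Mul(Mul(25, Add(-3, 21)), 101) = Mul(Mul(25, 18), 101) = Mul(450, 101) = 45450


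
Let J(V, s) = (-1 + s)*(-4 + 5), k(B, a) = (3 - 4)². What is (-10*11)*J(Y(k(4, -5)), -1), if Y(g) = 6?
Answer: 220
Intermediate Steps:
k(B, a) = 1 (k(B, a) = (-1)² = 1)
J(V, s) = -1 + s (J(V, s) = (-1 + s)*1 = -1 + s)
(-10*11)*J(Y(k(4, -5)), -1) = (-10*11)*(-1 - 1) = -110*(-2) = 220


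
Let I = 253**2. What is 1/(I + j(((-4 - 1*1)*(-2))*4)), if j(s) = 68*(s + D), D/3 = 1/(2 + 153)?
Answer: 155/10343199 ≈ 1.4986e-5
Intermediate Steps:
D = 3/155 (D = 3/(2 + 153) = 3/155 ≈ 0.019355)
j(s) = 204/155 + 68*s (j(s) = 68*(s + 3/155) = 68*(3/155 + s) = 204/155 + 68*s)
I = 64009
1/(I + j(((-4 - 1*1)*(-2))*4)) = 1/(64009 + (204/155 + 68*(((-4 - 1*1)*(-2))*4))) = 1/(64009 + (204/155 + 68*(((-4 - 1)*(-2))*4))) = 1/(64009 + (204/155 + 68*(-5*(-2)*4))) = 1/(64009 + (204/155 + 68*(10*4))) = 1/(64009 + (204/155 + 68*40)) = 1/(64009 + (204/155 + 2720)) = 1/(64009 + 421804/155) = 1/(10343199/155) = 155/10343199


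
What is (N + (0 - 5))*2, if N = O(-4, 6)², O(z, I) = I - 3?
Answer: 8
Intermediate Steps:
O(z, I) = -3 + I
N = 9 (N = (-3 + 6)² = 3² = 9)
(N + (0 - 5))*2 = (9 + (0 - 5))*2 = (9 - 5)*2 = 4*2 = 8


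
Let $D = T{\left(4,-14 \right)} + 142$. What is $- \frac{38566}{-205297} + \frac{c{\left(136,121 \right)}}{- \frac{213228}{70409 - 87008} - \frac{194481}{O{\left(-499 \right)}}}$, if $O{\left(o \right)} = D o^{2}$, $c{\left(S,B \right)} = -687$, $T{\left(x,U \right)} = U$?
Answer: $- \frac{8261565670374244602}{154949095064254145} \approx -53.318$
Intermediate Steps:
$D = 128$ ($D = -14 + 142 = 128$)
$O{\left(o \right)} = 128 o^{2}$
$- \frac{38566}{-205297} + \frac{c{\left(136,121 \right)}}{- \frac{213228}{70409 - 87008} - \frac{194481}{O{\left(-499 \right)}}} = - \frac{38566}{-205297} - \frac{687}{- \frac{213228}{70409 - 87008} - \frac{194481}{128 \left(-499\right)^{2}}} = \left(-38566\right) \left(- \frac{1}{205297}\right) - \frac{687}{- \frac{213228}{70409 - 87008} - \frac{194481}{128 \cdot 249001}} = \frac{38566}{205297} - \frac{687}{- \frac{213228}{-16599} - \frac{194481}{31872128}} = \frac{38566}{205297} - \frac{687}{\left(-213228\right) \left(- \frac{1}{16599}\right) - \frac{194481}{31872128}} = \frac{38566}{205297} - \frac{687}{\frac{71076}{5533} - \frac{194481}{31872128}} = \frac{38566}{205297} - \frac{687}{\frac{2264267306355}{176348484224}} = \frac{38566}{205297} - \frac{40383802887296}{754755768785} = - \frac{8261565670374244602}{154949095064254145}$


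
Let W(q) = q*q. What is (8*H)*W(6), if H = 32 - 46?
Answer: -4032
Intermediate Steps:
W(q) = q²
H = -14
(8*H)*W(6) = (8*(-14))*6² = -112*36 = -4032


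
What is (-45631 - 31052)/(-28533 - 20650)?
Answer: 76683/49183 ≈ 1.5591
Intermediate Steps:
(-45631 - 31052)/(-28533 - 20650) = -76683/(-49183) = -76683*(-1/49183) = 76683/49183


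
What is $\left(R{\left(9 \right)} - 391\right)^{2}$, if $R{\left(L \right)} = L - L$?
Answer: $152881$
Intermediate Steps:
$R{\left(L \right)} = 0$
$\left(R{\left(9 \right)} - 391\right)^{2} = \left(0 - 391\right)^{2} = \left(-391\right)^{2} = 152881$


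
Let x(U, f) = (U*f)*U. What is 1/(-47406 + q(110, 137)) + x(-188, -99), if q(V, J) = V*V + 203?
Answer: -122827362769/35103 ≈ -3.4991e+6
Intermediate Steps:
q(V, J) = 203 + V² (q(V, J) = V² + 203 = 203 + V²)
x(U, f) = f*U²
1/(-47406 + q(110, 137)) + x(-188, -99) = 1/(-47406 + (203 + 110²)) - 99*(-188)² = 1/(-47406 + (203 + 12100)) - 99*35344 = 1/(-47406 + 12303) - 3499056 = 1/(-35103) - 3499056 = -1/35103 - 3499056 = -122827362769/35103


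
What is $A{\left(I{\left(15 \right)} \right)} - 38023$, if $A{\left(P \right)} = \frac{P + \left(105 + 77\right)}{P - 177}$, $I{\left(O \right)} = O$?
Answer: $- \frac{6159923}{162} \approx -38024.0$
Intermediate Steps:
$A{\left(P \right)} = \frac{182 + P}{-177 + P}$ ($A{\left(P \right)} = \frac{P + 182}{-177 + P} = \frac{182 + P}{-177 + P}$)
$A{\left(I{\left(15 \right)} \right)} - 38023 = \frac{182 + 15}{-177 + 15} - 38023 = \frac{1}{-162} \cdot 197 - 38023 = \left(- \frac{1}{162}\right) 197 - 38023 = - \frac{197}{162} - 38023 = - \frac{6159923}{162}$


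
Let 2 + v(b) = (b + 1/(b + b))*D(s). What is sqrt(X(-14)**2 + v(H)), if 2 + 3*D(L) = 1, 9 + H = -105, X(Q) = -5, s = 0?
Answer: 5*sqrt(31711)/114 ≈ 7.8103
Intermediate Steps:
H = -114 (H = -9 - 105 = -114)
D(L) = -1/3 (D(L) = -2/3 + (1/3)*1 = -2/3 + 1/3 = -1/3)
v(b) = -2 - b/3 - 1/(6*b) (v(b) = -2 + (b + 1/(b + b))*(-1/3) = -2 + (b + 1/(2*b))*(-1/3) = -2 + (-b/3 - 1/(6*b)) = -2 - b/3 - 1/(6*b))
sqrt(X(-14)**2 + v(H)) = sqrt((-5)**2 + (-2 - 1/3*(-114) - 1/6/(-114))) = sqrt(25 + (-2 + 38 - 1/6*(-1/114))) = sqrt(25 + (-2 + 38 + 1/684)) = sqrt(25 + 24625/684) = sqrt(41725/684) = 5*sqrt(31711)/114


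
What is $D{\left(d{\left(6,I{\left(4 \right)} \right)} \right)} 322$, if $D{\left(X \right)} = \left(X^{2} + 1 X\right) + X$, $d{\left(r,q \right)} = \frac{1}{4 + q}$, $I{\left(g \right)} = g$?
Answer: $\frac{2737}{32} \approx 85.531$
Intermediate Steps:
$D{\left(X \right)} = X^{2} + 2 X$ ($D{\left(X \right)} = \left(X^{2} + X\right) + X = \left(X + X^{2}\right) + X = X^{2} + 2 X$)
$D{\left(d{\left(6,I{\left(4 \right)} \right)} \right)} 322 = \frac{2 + \frac{1}{4 + 4}}{4 + 4} \cdot 322 = \frac{2 + \frac{1}{8}}{8} \cdot 322 = \frac{1}{8} \cdot \frac{17}{8} \cdot 322 = \frac{17}{64} \cdot 322 = \frac{2737}{32}$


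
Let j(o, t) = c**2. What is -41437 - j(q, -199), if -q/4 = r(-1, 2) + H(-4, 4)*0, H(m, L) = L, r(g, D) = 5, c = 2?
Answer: -41441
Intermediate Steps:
q = -20 (q = -4*(5 + 4*0) = -4*(5 + 0) = -4*5 = -20)
j(o, t) = 4 (j(o, t) = 2**2 = 4)
-41437 - j(q, -199) = -41437 - 1*4 = -41437 - 4 = -41441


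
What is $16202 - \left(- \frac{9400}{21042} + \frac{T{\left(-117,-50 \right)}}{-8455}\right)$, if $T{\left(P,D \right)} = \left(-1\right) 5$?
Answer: $\frac{288257897401}{17791011} \approx 16202.0$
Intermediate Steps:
$T{\left(P,D \right)} = -5$
$16202 - \left(- \frac{9400}{21042} + \frac{T{\left(-117,-50 \right)}}{-8455}\right) = 16202 - \left(- \frac{9400}{21042} - \frac{5}{-8455}\right) = 16202 - \left(\left(-9400\right) \frac{1}{21042} - - \frac{1}{1691}\right) = 16202 - \left(- \frac{4700}{10521} + \frac{1}{1691}\right) = 16202 - - \frac{7937179}{17791011} = 16202 + \frac{7937179}{17791011} = \frac{288257897401}{17791011}$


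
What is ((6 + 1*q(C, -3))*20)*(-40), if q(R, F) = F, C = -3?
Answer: -2400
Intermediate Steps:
((6 + 1*q(C, -3))*20)*(-40) = ((6 + 1*(-3))*20)*(-40) = ((6 - 3)*20)*(-40) = (3*20)*(-40) = 60*(-40) = -2400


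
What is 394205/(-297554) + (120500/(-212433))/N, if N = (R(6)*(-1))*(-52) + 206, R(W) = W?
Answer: -586679585855/442472022174 ≈ -1.3259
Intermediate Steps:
N = 518 (N = (6*(-1))*(-52) + 206 = -6*(-52) + 206 = 312 + 206 = 518)
394205/(-297554) + (120500/(-212433))/N = 394205/(-297554) + (120500/(-212433))/518 = 394205*(-1/297554) + (120500*(-1/212433))*(1/518) = -394205/297554 - 120500/212433*1/518 = -394205/297554 - 60250/55020147 = -586679585855/442472022174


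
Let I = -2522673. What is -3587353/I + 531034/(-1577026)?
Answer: 2158861909148/1989160455249 ≈ 1.0853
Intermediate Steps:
-3587353/I + 531034/(-1577026) = -3587353/(-2522673) + 531034/(-1577026) = -3587353*(-1/2522673) + 531034*(-1/1577026) = 3587353/2522673 - 265517/788513 = 2158861909148/1989160455249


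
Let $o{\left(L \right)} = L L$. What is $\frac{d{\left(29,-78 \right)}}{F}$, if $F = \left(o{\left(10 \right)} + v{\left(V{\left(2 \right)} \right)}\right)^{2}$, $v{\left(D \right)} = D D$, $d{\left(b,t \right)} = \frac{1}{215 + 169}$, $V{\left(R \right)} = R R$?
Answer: $\frac{1}{5167104} \approx 1.9353 \cdot 10^{-7}$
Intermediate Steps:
$V{\left(R \right)} = R^{2}$
$d{\left(b,t \right)} = \frac{1}{384}$
$v{\left(D \right)} = D^{2}$
$o{\left(L \right)} = L^{2}$
$F = 13456$ ($F = \left(10^{2} + \left(2^{2}\right)^{2}\right)^{2} = \left(100 + 4^{2}\right)^{2} = \left(100 + 16\right)^{2} = 116^{2} = 13456$)
$\frac{d{\left(29,-78 \right)}}{F} = \frac{1}{384 \cdot 13456} = \frac{1}{384} \cdot \frac{1}{13456} = \frac{1}{5167104}$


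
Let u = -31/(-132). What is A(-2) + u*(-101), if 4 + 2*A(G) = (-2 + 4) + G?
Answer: -3395/132 ≈ -25.720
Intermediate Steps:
A(G) = -1 + G/2 (A(G) = -2 + ((-2 + 4) + G)/2 = -2 + (2 + G)/2 = -2 + (1 + G/2) = -1 + G/2)
u = 31/132 (u = -31*(-1/132) = 31/132 ≈ 0.23485)
A(-2) + u*(-101) = (-1 + (½)*(-2)) + (31/132)*(-101) = (-1 - 1) - 3131/132 = -2 - 3131/132 = -3395/132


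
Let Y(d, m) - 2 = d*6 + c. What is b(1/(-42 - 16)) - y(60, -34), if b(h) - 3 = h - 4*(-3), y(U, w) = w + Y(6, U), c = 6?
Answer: 289/58 ≈ 4.9828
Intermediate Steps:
Y(d, m) = 8 + 6*d (Y(d, m) = 2 + (d*6 + 6) = 2 + (6*d + 6) = 2 + (6 + 6*d) = 8 + 6*d)
y(U, w) = 44 + w (y(U, w) = w + (8 + 6*6) = w + (8 + 36) = w + 44 = 44 + w)
b(h) = 15 + h (b(h) = 3 + (h - 4*(-3)) = 3 + (h + 12) = 3 + (12 + h) = 15 + h)
b(1/(-42 - 16)) - y(60, -34) = (15 + 1/(-42 - 16)) - (44 - 34) = (15 + 1/(-58)) - 1*10 = (15 - 1/58) - 10 = 869/58 - 10 = 289/58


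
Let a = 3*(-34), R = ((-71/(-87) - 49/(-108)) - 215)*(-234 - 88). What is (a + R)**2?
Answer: 11580805495450801/2452356 ≈ 4.7223e+9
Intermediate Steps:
R = 107773883/1566 (R = ((-71*(-1/87) - 49*(-1/108)) - 215)*(-322) = ((71/87 + 49/108) - 215)*(-322) = (3977/3132 - 215)*(-322) = -669403/3132*(-322) = 107773883/1566 ≈ 68821.)
a = -102
(a + R)**2 = (-102 + 107773883/1566)**2 = (107614151/1566)**2 = 11580805495450801/2452356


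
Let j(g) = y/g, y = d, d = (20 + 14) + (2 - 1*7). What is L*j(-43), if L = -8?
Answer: 232/43 ≈ 5.3953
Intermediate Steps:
d = 29 (d = 34 + (2 - 7) = 34 - 5 = 29)
y = 29
j(g) = 29/g
L*j(-43) = -232/(-43) = -232*(-1)/43 = -8*(-29/43) = 232/43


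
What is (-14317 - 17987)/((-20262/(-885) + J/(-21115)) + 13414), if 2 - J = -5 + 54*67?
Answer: -40243838640/16739695181 ≈ -2.4041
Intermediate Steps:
J = -3611 (J = 2 - (-5 + 54*67) = 2 - (-5 + 3618) = 2 - 1*3613 = 2 - 3613 = -3611)
(-14317 - 17987)/((-20262/(-885) + J/(-21115)) + 13414) = (-14317 - 17987)/((-20262/(-885) - 3611/(-21115)) + 13414) = -32304/((-20262*(-1/885) - 3611*(-1/21115)) + 13414) = -32304/((6754/295 + 3611/21115) + 13414) = -32304/(28735191/1245785 + 13414) = -32304/16739695181/1245785 = -32304*1245785/16739695181 = -40243838640/16739695181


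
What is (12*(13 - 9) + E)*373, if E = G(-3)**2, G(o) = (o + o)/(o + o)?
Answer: 18277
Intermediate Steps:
G(o) = 1 (G(o) = (2*o)/((2*o)) = (2*o)*(1/(2*o)) = 1)
E = 1 (E = 1**2 = 1)
(12*(13 - 9) + E)*373 = (12*(13 - 9) + 1)*373 = (12*4 + 1)*373 = (48 + 1)*373 = 49*373 = 18277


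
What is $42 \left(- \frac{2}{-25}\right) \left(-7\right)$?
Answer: $- \frac{588}{25} \approx -23.52$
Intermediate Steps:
$42 \left(- \frac{2}{-25}\right) \left(-7\right) = 42 \left(\left(-2\right) \left(- \frac{1}{25}\right)\right) \left(-7\right) = 42 \cdot \frac{2}{25} \left(-7\right) = \frac{84}{25} \left(-7\right) = - \frac{588}{25}$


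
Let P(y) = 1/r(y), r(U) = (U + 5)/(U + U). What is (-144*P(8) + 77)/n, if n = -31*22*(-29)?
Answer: -1303/257114 ≈ -0.0050678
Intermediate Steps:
r(U) = (5 + U)/(2*U) (r(U) = (5 + U)/((2*U)) = (5 + U)*(1/(2*U)) = (5 + U)/(2*U))
P(y) = 2*y/(5 + y) (P(y) = 1/((5 + y)/(2*y)) = 2*y/(5 + y))
n = 19778 (n = -682*(-29) = 19778)
(-144*P(8) + 77)/n = (-288*8/(5 + 8) + 77)/19778 = (-288*8/13 + 77)*(1/19778) = (-144*16/13 + 77)*(1/19778) = (-2304/13 + 77)*(1/19778) = -1303/13*1/19778 = -1303/257114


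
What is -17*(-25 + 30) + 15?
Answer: -70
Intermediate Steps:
-17*(-25 + 30) + 15 = -17*5 + 15 = -85 + 15 = -70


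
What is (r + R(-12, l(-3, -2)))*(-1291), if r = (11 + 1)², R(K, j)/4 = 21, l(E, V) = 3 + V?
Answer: -294348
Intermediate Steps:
R(K, j) = 84 (R(K, j) = 4*21 = 84)
r = 144 (r = 12² = 144)
(r + R(-12, l(-3, -2)))*(-1291) = (144 + 84)*(-1291) = 228*(-1291) = -294348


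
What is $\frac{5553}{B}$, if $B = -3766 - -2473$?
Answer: $- \frac{1851}{431} \approx -4.2947$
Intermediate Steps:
$B = -1293$ ($B = -3766 + 2473 = -1293$)
$\frac{5553}{B} = \frac{5553}{-1293} = 5553 \left(- \frac{1}{1293}\right) = - \frac{1851}{431}$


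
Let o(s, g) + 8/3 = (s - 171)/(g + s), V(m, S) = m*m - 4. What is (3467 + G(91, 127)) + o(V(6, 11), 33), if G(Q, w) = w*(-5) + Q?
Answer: 569048/195 ≈ 2918.2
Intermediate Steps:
V(m, S) = -4 + m² (V(m, S) = m² - 4 = -4 + m²)
G(Q, w) = Q - 5*w (G(Q, w) = -5*w + Q = Q - 5*w)
o(s, g) = -8/3 + (-171 + s)/(g + s) (o(s, g) = -8/3 + (s - 171)/(g + s) = -8/3 + (-171 + s)/(g + s))
(3467 + G(91, 127)) + o(V(6, 11), 33) = (3467 + (91 - 5*127)) + (-513 - 8*33 - 5*(-4 + 6²))/(3*(33 + (-4 + 6²))) = (3467 + (91 - 635)) + (-513 - 264 - 5*(-4 + 36))/(3*(33 + (-4 + 36))) = (3467 - 544) + (-513 - 264 - 5*32)/(3*(33 + 32)) = 2923 + (⅓)*(-513 - 264 - 160)/65 = 2923 + (⅓)*(1/65)*(-937) = 2923 - 937/195 = 569048/195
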